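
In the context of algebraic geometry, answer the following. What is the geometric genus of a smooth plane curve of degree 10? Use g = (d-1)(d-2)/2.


Using the genus formula for smooth plane curves:
g = (d-1)(d-2)/2
g = (10-1)(10-2)/2
g = 9*8/2
g = 72/2 = 36

36


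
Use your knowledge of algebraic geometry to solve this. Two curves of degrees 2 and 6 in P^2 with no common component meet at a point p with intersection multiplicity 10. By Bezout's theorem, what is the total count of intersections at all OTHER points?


By Bezout's theorem, the total intersection number is d1 * d2.
Total = 2 * 6 = 12
Intersection multiplicity at p = 10
Remaining intersections = 12 - 10 = 2

2


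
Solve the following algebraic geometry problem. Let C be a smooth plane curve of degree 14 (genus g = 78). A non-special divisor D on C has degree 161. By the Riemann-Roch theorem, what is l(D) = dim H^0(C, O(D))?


First, compute the genus of a smooth plane curve of degree 14:
g = (d-1)(d-2)/2 = (14-1)(14-2)/2 = 78
For a non-special divisor D (i.e., h^1(D) = 0), Riemann-Roch gives:
l(D) = deg(D) - g + 1
Since deg(D) = 161 >= 2g - 1 = 155, D is non-special.
l(D) = 161 - 78 + 1 = 84

84


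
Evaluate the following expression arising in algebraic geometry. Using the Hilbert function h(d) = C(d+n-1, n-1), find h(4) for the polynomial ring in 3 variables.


The Hilbert function for the polynomial ring in 3 variables is:
h(d) = C(d+n-1, n-1)
h(4) = C(4+3-1, 3-1) = C(6, 2)
= 6! / (2! * 4!)
= 15

15


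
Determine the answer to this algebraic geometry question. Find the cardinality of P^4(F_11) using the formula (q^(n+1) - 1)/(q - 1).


P^4(F_11) has (q^(n+1) - 1)/(q - 1) points.
= 11^4 + 11^3 + 11^2 + 11^1 + 11^0
= 14641 + 1331 + 121 + 11 + 1
= 16105

16105


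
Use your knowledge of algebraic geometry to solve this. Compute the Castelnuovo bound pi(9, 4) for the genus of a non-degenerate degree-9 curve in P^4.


Castelnuovo's bound: write d - 1 = m(r-1) + epsilon with 0 <= epsilon < r-1.
d - 1 = 9 - 1 = 8
r - 1 = 4 - 1 = 3
8 = 2*3 + 2, so m = 2, epsilon = 2
pi(d, r) = m(m-1)(r-1)/2 + m*epsilon
= 2*1*3/2 + 2*2
= 6/2 + 4
= 3 + 4 = 7

7


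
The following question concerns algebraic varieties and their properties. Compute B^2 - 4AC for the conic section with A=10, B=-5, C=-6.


The discriminant of a conic Ax^2 + Bxy + Cy^2 + ... = 0 is B^2 - 4AC.
B^2 = (-5)^2 = 25
4AC = 4*10*(-6) = -240
Discriminant = 25 + 240 = 265

265


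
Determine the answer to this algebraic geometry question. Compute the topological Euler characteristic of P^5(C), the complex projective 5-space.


The complex projective space P^5 has one cell in each even real dimension 0, 2, ..., 10.
The cohomology groups are H^{2k}(P^5) = Z for k = 0,...,5, and 0 otherwise.
Euler characteristic = sum of Betti numbers = 1 per even-dimensional cohomology group.
chi(P^5) = 5 + 1 = 6

6


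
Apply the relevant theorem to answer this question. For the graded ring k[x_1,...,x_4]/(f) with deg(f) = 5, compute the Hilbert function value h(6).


For R = k[x_1,...,x_n]/(f) with f homogeneous of degree e:
The Hilbert series is (1 - t^e)/(1 - t)^n.
So h(d) = C(d+n-1, n-1) - C(d-e+n-1, n-1) for d >= e.
With n=4, e=5, d=6:
C(6+4-1, 4-1) = C(9, 3) = 84
C(6-5+4-1, 4-1) = C(4, 3) = 4
h(6) = 84 - 4 = 80

80


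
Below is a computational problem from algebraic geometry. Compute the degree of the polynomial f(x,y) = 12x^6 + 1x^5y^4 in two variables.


Examine each term for its total degree (sum of exponents).
  Term '12x^6' has total degree 6+0 = 6.
  Term '1x^5y^4' has total degree 5+4 = 9.
The maximum total degree among all terms is 9.

9


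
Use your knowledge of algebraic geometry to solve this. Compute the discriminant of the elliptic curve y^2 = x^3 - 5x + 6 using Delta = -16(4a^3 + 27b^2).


Compute each component:
4a^3 = 4*(-5)^3 = 4*(-125) = -500
27b^2 = 27*6^2 = 27*36 = 972
4a^3 + 27b^2 = -500 + 972 = 472
Delta = -16*472 = -7552

-7552


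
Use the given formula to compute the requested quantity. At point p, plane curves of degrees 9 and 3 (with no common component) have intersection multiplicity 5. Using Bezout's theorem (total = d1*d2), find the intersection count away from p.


By Bezout's theorem, the total intersection number is d1 * d2.
Total = 9 * 3 = 27
Intersection multiplicity at p = 5
Remaining intersections = 27 - 5 = 22

22


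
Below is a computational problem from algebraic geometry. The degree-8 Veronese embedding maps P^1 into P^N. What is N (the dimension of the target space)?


The Veronese embedding v_d: P^n -> P^N maps each point to all
degree-d monomials in n+1 homogeneous coordinates.
N = C(n+d, d) - 1
N = C(1+8, 8) - 1
N = C(9, 8) - 1
C(9, 8) = 9
N = 9 - 1 = 8

8


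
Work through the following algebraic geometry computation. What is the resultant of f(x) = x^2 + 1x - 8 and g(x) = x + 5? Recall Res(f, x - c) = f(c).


For Res(f, x - c), we evaluate f at x = c.
f(-5) = (-5)^2 + 1*(-5) - 8
= 25 - 5 - 8
= 20 - 8 = 12
Res(f, g) = 12

12


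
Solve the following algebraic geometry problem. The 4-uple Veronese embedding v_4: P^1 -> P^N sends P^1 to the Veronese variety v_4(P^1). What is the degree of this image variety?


The Veronese variety v_4(P^1) has degree d^r.
d^r = 4^1 = 4

4


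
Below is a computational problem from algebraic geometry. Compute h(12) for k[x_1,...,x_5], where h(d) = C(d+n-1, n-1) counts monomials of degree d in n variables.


The Hilbert function for the polynomial ring in 5 variables is:
h(d) = C(d+n-1, n-1)
h(12) = C(12+5-1, 5-1) = C(16, 4)
= 16! / (4! * 12!)
= 1820

1820


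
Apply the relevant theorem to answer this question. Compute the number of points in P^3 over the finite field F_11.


P^3(F_11) has (q^(n+1) - 1)/(q - 1) points.
= 11^3 + 11^2 + 11^1 + 11^0
= 1331 + 121 + 11 + 1
= 1464

1464


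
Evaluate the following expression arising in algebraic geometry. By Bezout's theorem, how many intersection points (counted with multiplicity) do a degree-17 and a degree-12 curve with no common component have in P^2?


Bezout's theorem states the intersection count equals the product of degrees.
Intersection count = 17 * 12 = 204

204


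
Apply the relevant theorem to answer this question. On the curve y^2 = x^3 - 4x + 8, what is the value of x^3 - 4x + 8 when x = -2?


Compute x^3 - 4x + 8 at x = -2:
x^3 = (-2)^3 = -8
(-4)*x = (-4)*(-2) = 8
Sum: -8 + 8 + 8 = 8

8


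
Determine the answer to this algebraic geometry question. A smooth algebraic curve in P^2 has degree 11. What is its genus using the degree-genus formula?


Using the genus formula for smooth plane curves:
g = (d-1)(d-2)/2
g = (11-1)(11-2)/2
g = 10*9/2
g = 90/2 = 45

45


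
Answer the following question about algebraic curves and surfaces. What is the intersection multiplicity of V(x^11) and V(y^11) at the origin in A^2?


The intersection multiplicity of V(x^a) and V(y^b) at the origin is:
I(O; V(x^11), V(y^11)) = dim_k(k[x,y]/(x^11, y^11))
A basis for k[x,y]/(x^11, y^11) is the set of monomials x^i * y^j
where 0 <= i < 11 and 0 <= j < 11.
The number of such monomials is 11 * 11 = 121

121


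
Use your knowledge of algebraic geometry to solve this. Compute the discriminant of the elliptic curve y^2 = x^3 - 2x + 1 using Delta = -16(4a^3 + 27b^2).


Compute each component:
4a^3 = 4*(-2)^3 = 4*(-8) = -32
27b^2 = 27*1^2 = 27*1 = 27
4a^3 + 27b^2 = -32 + 27 = -5
Delta = -16*(-5) = 80

80


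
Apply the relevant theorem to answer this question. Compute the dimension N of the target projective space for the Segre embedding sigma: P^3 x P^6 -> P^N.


The Segre embedding maps P^m x P^n into P^N via
all products of coordinates from each factor.
N = (m+1)(n+1) - 1
N = (3+1)(6+1) - 1
N = 4*7 - 1
N = 28 - 1 = 27

27


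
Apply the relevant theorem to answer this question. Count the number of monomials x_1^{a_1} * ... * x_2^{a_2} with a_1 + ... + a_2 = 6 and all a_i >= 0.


The number of degree-6 monomials in 2 variables is C(d+n-1, n-1).
= C(6+2-1, 2-1) = C(7, 1)
= 7

7


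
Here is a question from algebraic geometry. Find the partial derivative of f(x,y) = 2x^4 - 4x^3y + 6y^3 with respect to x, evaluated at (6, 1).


df/dx = 4*2*x^3 + 3*(-4)*x^2*y
At (6,1): 4*2*6^3 + 3*(-4)*6^2*1
= 1728 - 432
= 1296

1296


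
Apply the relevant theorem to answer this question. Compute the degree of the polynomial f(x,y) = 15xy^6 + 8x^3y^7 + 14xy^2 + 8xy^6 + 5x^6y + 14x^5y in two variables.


Examine each term for its total degree (sum of exponents).
  Term '15xy^6' has total degree 1+6 = 7.
  Term '8x^3y^7' has total degree 3+7 = 10.
  Term '14xy^2' has total degree 1+2 = 3.
  Term '8xy^6' has total degree 1+6 = 7.
  Term '5x^6y' has total degree 6+1 = 7.
  Term '14x^5y' has total degree 5+1 = 6.
The maximum total degree among all terms is 10.

10


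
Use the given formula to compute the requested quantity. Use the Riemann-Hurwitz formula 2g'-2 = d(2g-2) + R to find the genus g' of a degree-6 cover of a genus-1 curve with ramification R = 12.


Riemann-Hurwitz formula: 2g' - 2 = d(2g - 2) + R
Given: d = 6, g = 1, R = 12
2g' - 2 = 6*(2*1 - 2) + 12
2g' - 2 = 6*0 + 12
2g' - 2 = 0 + 12 = 12
2g' = 14
g' = 7

7


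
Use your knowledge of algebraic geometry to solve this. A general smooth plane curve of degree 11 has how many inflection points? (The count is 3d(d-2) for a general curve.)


For a general smooth plane curve C of degree d, the inflection points are
the intersection of C with its Hessian curve, which has degree 3(d-2).
By Bezout, the total intersection number is d * 3(d-2) = 11 * 27 = 297.
For a general curve every flex is ordinary, so each contributes
multiplicity 1 to C·Hess(C), and the number of distinct inflection
points is 3d(d-2).
Inflection points = 3*11*(11-2) = 3*11*9 = 297

297


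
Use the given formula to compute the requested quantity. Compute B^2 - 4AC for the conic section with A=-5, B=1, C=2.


The discriminant of a conic Ax^2 + Bxy + Cy^2 + ... = 0 is B^2 - 4AC.
B^2 = 1^2 = 1
4AC = 4*(-5)*2 = -40
Discriminant = 1 + 40 = 41

41


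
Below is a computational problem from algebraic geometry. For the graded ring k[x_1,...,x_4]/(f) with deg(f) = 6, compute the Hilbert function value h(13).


For R = k[x_1,...,x_n]/(f) with f homogeneous of degree e:
The Hilbert series is (1 - t^e)/(1 - t)^n.
So h(d) = C(d+n-1, n-1) - C(d-e+n-1, n-1) for d >= e.
With n=4, e=6, d=13:
C(13+4-1, 4-1) = C(16, 3) = 560
C(13-6+4-1, 4-1) = C(10, 3) = 120
h(13) = 560 - 120 = 440

440


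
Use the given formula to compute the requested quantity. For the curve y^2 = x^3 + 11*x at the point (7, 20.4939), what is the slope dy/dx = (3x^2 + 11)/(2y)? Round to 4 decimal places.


Using implicit differentiation of y^2 = x^3 + 11*x:
2y * dy/dx = 3x^2 + 11
dy/dx = (3x^2 + 11)/(2y)
Numerator: 3*7^2 + 11 = 158
Denominator: 2*20.4939 = 40.9878
dy/dx = 158/40.9878 = 3.8548

3.8548


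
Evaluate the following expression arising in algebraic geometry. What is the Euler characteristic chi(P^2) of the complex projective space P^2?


The complex projective space P^2 has one cell in each even real dimension 0, 2, ..., 4.
The cohomology groups are H^{2k}(P^2) = Z for k = 0,...,2, and 0 otherwise.
Euler characteristic = sum of Betti numbers = 1 per even-dimensional cohomology group.
chi(P^2) = 2 + 1 = 3

3


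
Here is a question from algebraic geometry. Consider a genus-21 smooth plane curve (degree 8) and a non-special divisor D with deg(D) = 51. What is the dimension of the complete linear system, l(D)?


First, compute the genus of a smooth plane curve of degree 8:
g = (d-1)(d-2)/2 = (8-1)(8-2)/2 = 21
For a non-special divisor D (i.e., h^1(D) = 0), Riemann-Roch gives:
l(D) = deg(D) - g + 1
Since deg(D) = 51 >= 2g - 1 = 41, D is non-special.
l(D) = 51 - 21 + 1 = 31

31


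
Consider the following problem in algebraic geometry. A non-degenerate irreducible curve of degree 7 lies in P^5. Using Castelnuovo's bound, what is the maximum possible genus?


Castelnuovo's bound: write d - 1 = m(r-1) + epsilon with 0 <= epsilon < r-1.
d - 1 = 7 - 1 = 6
r - 1 = 5 - 1 = 4
6 = 1*4 + 2, so m = 1, epsilon = 2
pi(d, r) = m(m-1)(r-1)/2 + m*epsilon
= 1*0*4/2 + 1*2
= 0/2 + 2
= 0 + 2 = 2

2


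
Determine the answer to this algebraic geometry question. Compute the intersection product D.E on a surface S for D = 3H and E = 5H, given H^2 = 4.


Using bilinearity of the intersection pairing on a surface S:
(aH).(bH) = ab * (H.H)
We have H^2 = 4.
D.E = (3H).(5H) = 3*5*4
= 15*4
= 60

60


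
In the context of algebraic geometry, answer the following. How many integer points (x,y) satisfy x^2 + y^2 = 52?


Systematically check integer values of x where x^2 <= 52.
For each valid x, check if 52 - x^2 is a perfect square.
x=4: 52 - 16 = 36, sqrt = 6 (valid)
x=6: 52 - 36 = 16, sqrt = 4 (valid)
Total integer solutions found: 8

8


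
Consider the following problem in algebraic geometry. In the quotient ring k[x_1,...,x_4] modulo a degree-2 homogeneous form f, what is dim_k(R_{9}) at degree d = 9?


For R = k[x_1,...,x_n]/(f) with f homogeneous of degree e:
The Hilbert series is (1 - t^e)/(1 - t)^n.
So h(d) = C(d+n-1, n-1) - C(d-e+n-1, n-1) for d >= e.
With n=4, e=2, d=9:
C(9+4-1, 4-1) = C(12, 3) = 220
C(9-2+4-1, 4-1) = C(10, 3) = 120
h(9) = 220 - 120 = 100

100


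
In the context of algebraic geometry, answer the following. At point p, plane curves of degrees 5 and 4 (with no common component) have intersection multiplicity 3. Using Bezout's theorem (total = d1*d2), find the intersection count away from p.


By Bezout's theorem, the total intersection number is d1 * d2.
Total = 5 * 4 = 20
Intersection multiplicity at p = 3
Remaining intersections = 20 - 3 = 17

17


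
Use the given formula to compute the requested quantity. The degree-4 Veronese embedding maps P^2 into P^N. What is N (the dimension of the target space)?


The Veronese embedding v_d: P^n -> P^N maps each point to all
degree-d monomials in n+1 homogeneous coordinates.
N = C(n+d, d) - 1
N = C(2+4, 4) - 1
N = C(6, 4) - 1
C(6, 4) = 15
N = 15 - 1 = 14

14


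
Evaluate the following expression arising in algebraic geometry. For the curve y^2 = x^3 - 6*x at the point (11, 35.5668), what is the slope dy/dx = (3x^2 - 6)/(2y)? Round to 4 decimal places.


Using implicit differentiation of y^2 = x^3 - 6*x:
2y * dy/dx = 3x^2 - 6
dy/dx = (3x^2 - 6)/(2y)
Numerator: 3*11^2 - 6 = 357
Denominator: 2*35.5668 = 71.1336
dy/dx = 357/71.1336 = 5.0187

5.0187


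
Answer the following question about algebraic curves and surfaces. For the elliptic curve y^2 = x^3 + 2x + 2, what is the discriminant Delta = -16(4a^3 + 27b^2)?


Compute each component:
4a^3 = 4*2^3 = 4*8 = 32
27b^2 = 27*2^2 = 27*4 = 108
4a^3 + 27b^2 = 32 + 108 = 140
Delta = -16*140 = -2240

-2240


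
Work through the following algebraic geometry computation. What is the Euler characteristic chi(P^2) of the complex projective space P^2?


The complex projective space P^2 has one cell in each even real dimension 0, 2, ..., 4.
The cohomology groups are H^{2k}(P^2) = Z for k = 0,...,2, and 0 otherwise.
Euler characteristic = sum of Betti numbers = 1 per even-dimensional cohomology group.
chi(P^2) = 2 + 1 = 3

3


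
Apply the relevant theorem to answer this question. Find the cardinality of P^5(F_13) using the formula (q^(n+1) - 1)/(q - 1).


P^5(F_13) has (q^(n+1) - 1)/(q - 1) points.
= 13^5 + 13^4 + 13^3 + 13^2 + 13^1 + 13^0
= 371293 + 28561 + 2197 + 169 + 13 + 1
= 402234

402234


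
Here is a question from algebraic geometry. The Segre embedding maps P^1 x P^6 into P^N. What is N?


The Segre embedding maps P^m x P^n into P^N via
all products of coordinates from each factor.
N = (m+1)(n+1) - 1
N = (1+1)(6+1) - 1
N = 2*7 - 1
N = 14 - 1 = 13

13


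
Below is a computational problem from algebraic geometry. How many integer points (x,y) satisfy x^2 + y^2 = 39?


Systematically check integer values of x where x^2 <= 39.
For each valid x, check if 39 - x^2 is a perfect square.
Total integer solutions found: 0

0


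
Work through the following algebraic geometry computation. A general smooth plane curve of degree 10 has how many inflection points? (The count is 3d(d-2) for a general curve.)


For a general smooth plane curve C of degree d, the inflection points are
the intersection of C with its Hessian curve, which has degree 3(d-2).
By Bezout, the total intersection number is d * 3(d-2) = 10 * 24 = 240.
For a general curve every flex is ordinary, so each contributes
multiplicity 1 to C·Hess(C), and the number of distinct inflection
points is 3d(d-2).
Inflection points = 3*10*(10-2) = 3*10*8 = 240

240


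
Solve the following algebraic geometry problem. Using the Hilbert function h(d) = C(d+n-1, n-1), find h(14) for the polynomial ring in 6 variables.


The Hilbert function for the polynomial ring in 6 variables is:
h(d) = C(d+n-1, n-1)
h(14) = C(14+6-1, 6-1) = C(19, 5)
= 19! / (5! * 14!)
= 11628

11628


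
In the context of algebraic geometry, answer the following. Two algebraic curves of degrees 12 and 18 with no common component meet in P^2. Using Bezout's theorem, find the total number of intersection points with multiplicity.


Bezout's theorem states the intersection count equals the product of degrees.
Intersection count = 12 * 18 = 216

216


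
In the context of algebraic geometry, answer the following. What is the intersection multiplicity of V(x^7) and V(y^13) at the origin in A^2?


The intersection multiplicity of V(x^a) and V(y^b) at the origin is:
I(O; V(x^7), V(y^13)) = dim_k(k[x,y]/(x^7, y^13))
A basis for k[x,y]/(x^7, y^13) is the set of monomials x^i * y^j
where 0 <= i < 7 and 0 <= j < 13.
The number of such monomials is 7 * 13 = 91

91


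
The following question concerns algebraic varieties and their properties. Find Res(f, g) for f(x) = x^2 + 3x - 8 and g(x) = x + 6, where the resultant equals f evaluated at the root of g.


For Res(f, x - c), we evaluate f at x = c.
f(-6) = (-6)^2 + 3*(-6) - 8
= 36 - 18 - 8
= 18 - 8 = 10
Res(f, g) = 10

10


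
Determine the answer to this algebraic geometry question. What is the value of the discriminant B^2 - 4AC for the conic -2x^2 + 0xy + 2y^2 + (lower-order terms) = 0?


The discriminant of a conic Ax^2 + Bxy + Cy^2 + ... = 0 is B^2 - 4AC.
B^2 = 0^2 = 0
4AC = 4*(-2)*2 = -16
Discriminant = 0 + 16 = 16

16


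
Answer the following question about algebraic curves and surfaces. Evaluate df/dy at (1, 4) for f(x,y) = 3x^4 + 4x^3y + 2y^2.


df/dy = 4*x^3 + 2*2*y^1
At (1,4): 4*1^3 + 2*2*4^1
= 4 + 16
= 20

20


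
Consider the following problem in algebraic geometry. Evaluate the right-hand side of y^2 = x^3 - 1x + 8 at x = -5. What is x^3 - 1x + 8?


Compute x^3 - 1x + 8 at x = -5:
x^3 = (-5)^3 = -125
(-1)*x = (-1)*(-5) = 5
Sum: -125 + 5 + 8 = -112

-112


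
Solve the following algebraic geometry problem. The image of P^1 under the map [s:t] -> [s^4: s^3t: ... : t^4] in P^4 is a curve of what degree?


The rational normal curve in P^4 is the image of P^1 under the 4-uple Veronese.
A general hyperplane in P^4 pulls back to a degree-4 form on P^1, which has 4 zeros,
so the curve meets a general hyperplane in 4 points. Degree = 4.

4


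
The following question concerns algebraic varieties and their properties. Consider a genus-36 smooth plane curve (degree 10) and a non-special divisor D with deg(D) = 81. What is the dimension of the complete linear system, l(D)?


First, compute the genus of a smooth plane curve of degree 10:
g = (d-1)(d-2)/2 = (10-1)(10-2)/2 = 36
For a non-special divisor D (i.e., h^1(D) = 0), Riemann-Roch gives:
l(D) = deg(D) - g + 1
Since deg(D) = 81 >= 2g - 1 = 71, D is non-special.
l(D) = 81 - 36 + 1 = 46

46


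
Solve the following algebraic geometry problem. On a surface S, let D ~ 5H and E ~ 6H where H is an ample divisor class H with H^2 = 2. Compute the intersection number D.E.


Using bilinearity of the intersection pairing on a surface S:
(aH).(bH) = ab * (H.H)
We have H^2 = 2.
D.E = (5H).(6H) = 5*6*2
= 30*2
= 60

60


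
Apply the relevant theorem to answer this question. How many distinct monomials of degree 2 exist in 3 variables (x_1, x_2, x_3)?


The number of degree-2 monomials in 3 variables is C(d+n-1, n-1).
= C(2+3-1, 3-1) = C(4, 2)
= 6

6


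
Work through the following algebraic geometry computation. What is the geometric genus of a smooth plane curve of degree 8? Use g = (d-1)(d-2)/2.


Using the genus formula for smooth plane curves:
g = (d-1)(d-2)/2
g = (8-1)(8-2)/2
g = 7*6/2
g = 42/2 = 21

21


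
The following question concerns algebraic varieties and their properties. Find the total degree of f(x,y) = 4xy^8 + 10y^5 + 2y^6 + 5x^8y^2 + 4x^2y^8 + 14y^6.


Examine each term for its total degree (sum of exponents).
  Term '4xy^8' has total degree 1+8 = 9.
  Term '10y^5' has total degree 0+5 = 5.
  Term '2y^6' has total degree 0+6 = 6.
  Term '5x^8y^2' has total degree 8+2 = 10.
  Term '4x^2y^8' has total degree 2+8 = 10.
  Term '14y^6' has total degree 0+6 = 6.
The maximum total degree among all terms is 10.

10


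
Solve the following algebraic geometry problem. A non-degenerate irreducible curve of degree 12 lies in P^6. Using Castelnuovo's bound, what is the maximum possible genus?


Castelnuovo's bound: write d - 1 = m(r-1) + epsilon with 0 <= epsilon < r-1.
d - 1 = 12 - 1 = 11
r - 1 = 6 - 1 = 5
11 = 2*5 + 1, so m = 2, epsilon = 1
pi(d, r) = m(m-1)(r-1)/2 + m*epsilon
= 2*1*5/2 + 2*1
= 10/2 + 2
= 5 + 2 = 7

7


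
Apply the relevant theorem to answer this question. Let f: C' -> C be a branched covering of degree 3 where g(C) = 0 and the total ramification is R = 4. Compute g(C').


Riemann-Hurwitz formula: 2g' - 2 = d(2g - 2) + R
Given: d = 3, g = 0, R = 4
2g' - 2 = 3*(2*0 - 2) + 4
2g' - 2 = 3*(-2) + 4
2g' - 2 = -6 + 4 = -2
2g' = 0
g' = 0

0


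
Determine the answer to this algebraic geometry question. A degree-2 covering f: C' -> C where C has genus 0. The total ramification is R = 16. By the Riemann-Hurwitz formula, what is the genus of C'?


Riemann-Hurwitz formula: 2g' - 2 = d(2g - 2) + R
Given: d = 2, g = 0, R = 16
2g' - 2 = 2*(2*0 - 2) + 16
2g' - 2 = 2*(-2) + 16
2g' - 2 = -4 + 16 = 12
2g' = 14
g' = 7

7


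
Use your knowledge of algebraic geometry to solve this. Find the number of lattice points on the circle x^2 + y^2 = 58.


Systematically check integer values of x where x^2 <= 58.
For each valid x, check if 58 - x^2 is a perfect square.
x=3: 58 - 9 = 49, sqrt = 7 (valid)
x=7: 58 - 49 = 9, sqrt = 3 (valid)
Total integer solutions found: 8

8


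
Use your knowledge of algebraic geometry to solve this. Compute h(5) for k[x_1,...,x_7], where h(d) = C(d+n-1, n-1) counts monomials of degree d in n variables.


The Hilbert function for the polynomial ring in 7 variables is:
h(d) = C(d+n-1, n-1)
h(5) = C(5+7-1, 7-1) = C(11, 6)
= 11! / (6! * 5!)
= 462

462


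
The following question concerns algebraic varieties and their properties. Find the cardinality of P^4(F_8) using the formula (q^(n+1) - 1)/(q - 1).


P^4(F_8) has (q^(n+1) - 1)/(q - 1) points.
= 8^4 + 8^3 + 8^2 + 8^1 + 8^0
= 4096 + 512 + 64 + 8 + 1
= 4681

4681


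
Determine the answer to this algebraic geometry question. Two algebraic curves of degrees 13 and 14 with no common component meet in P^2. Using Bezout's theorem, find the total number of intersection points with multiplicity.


Bezout's theorem states the intersection count equals the product of degrees.
Intersection count = 13 * 14 = 182

182


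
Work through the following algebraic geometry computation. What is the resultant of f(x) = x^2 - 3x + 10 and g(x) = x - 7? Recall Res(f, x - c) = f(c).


For Res(f, x - c), we evaluate f at x = c.
f(7) = 7^2 - 3*7 + 10
= 49 - 21 + 10
= 28 + 10 = 38
Res(f, g) = 38

38


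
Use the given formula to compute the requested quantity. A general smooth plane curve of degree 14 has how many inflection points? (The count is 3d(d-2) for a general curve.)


For a general smooth plane curve C of degree d, the inflection points are
the intersection of C with its Hessian curve, which has degree 3(d-2).
By Bezout, the total intersection number is d * 3(d-2) = 14 * 36 = 504.
For a general curve every flex is ordinary, so each contributes
multiplicity 1 to C·Hess(C), and the number of distinct inflection
points is 3d(d-2).
Inflection points = 3*14*(14-2) = 3*14*12 = 504

504


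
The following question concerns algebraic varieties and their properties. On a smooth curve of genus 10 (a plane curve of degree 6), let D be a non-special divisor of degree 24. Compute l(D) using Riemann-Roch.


First, compute the genus of a smooth plane curve of degree 6:
g = (d-1)(d-2)/2 = (6-1)(6-2)/2 = 10
For a non-special divisor D (i.e., h^1(D) = 0), Riemann-Roch gives:
l(D) = deg(D) - g + 1
Since deg(D) = 24 >= 2g - 1 = 19, D is non-special.
l(D) = 24 - 10 + 1 = 15

15


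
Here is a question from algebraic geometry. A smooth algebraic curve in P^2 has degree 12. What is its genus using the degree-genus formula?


Using the genus formula for smooth plane curves:
g = (d-1)(d-2)/2
g = (12-1)(12-2)/2
g = 11*10/2
g = 110/2 = 55

55


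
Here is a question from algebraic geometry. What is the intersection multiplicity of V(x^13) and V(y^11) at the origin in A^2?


The intersection multiplicity of V(x^a) and V(y^b) at the origin is:
I(O; V(x^13), V(y^11)) = dim_k(k[x,y]/(x^13, y^11))
A basis for k[x,y]/(x^13, y^11) is the set of monomials x^i * y^j
where 0 <= i < 13 and 0 <= j < 11.
The number of such monomials is 13 * 11 = 143

143


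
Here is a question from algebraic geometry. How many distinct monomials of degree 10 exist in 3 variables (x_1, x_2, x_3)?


The number of degree-10 monomials in 3 variables is C(d+n-1, n-1).
= C(10+3-1, 3-1) = C(12, 2)
= 66

66


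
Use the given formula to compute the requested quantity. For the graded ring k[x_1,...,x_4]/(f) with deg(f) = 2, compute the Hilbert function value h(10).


For R = k[x_1,...,x_n]/(f) with f homogeneous of degree e:
The Hilbert series is (1 - t^e)/(1 - t)^n.
So h(d) = C(d+n-1, n-1) - C(d-e+n-1, n-1) for d >= e.
With n=4, e=2, d=10:
C(10+4-1, 4-1) = C(13, 3) = 286
C(10-2+4-1, 4-1) = C(11, 3) = 165
h(10) = 286 - 165 = 121

121


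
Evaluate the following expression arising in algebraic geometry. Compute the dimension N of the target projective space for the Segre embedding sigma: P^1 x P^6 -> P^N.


The Segre embedding maps P^m x P^n into P^N via
all products of coordinates from each factor.
N = (m+1)(n+1) - 1
N = (1+1)(6+1) - 1
N = 2*7 - 1
N = 14 - 1 = 13

13


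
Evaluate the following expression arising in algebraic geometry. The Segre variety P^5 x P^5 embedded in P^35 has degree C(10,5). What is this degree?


The degree of the Segre variety P^5 x P^5 is C(m+n, m).
= C(10, 5)
= 252

252


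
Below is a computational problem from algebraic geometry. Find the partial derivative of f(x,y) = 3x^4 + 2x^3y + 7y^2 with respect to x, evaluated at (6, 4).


df/dx = 4*3*x^3 + 3*2*x^2*y
At (6,4): 4*3*6^3 + 3*2*6^2*4
= 2592 + 864
= 3456

3456


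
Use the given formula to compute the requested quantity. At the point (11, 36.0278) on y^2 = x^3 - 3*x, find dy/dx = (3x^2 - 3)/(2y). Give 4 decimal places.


Using implicit differentiation of y^2 = x^3 - 3*x:
2y * dy/dx = 3x^2 - 3
dy/dx = (3x^2 - 3)/(2y)
Numerator: 3*11^2 - 3 = 360
Denominator: 2*36.0278 = 72.0556
dy/dx = 360/72.0556 = 4.9961

4.9961


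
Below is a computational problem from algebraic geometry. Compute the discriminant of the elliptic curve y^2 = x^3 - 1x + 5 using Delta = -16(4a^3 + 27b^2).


Compute each component:
4a^3 = 4*(-1)^3 = 4*(-1) = -4
27b^2 = 27*5^2 = 27*25 = 675
4a^3 + 27b^2 = -4 + 675 = 671
Delta = -16*671 = -10736

-10736


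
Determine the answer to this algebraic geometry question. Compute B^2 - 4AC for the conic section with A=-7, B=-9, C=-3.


The discriminant of a conic Ax^2 + Bxy + Cy^2 + ... = 0 is B^2 - 4AC.
B^2 = (-9)^2 = 81
4AC = 4*(-7)*(-3) = 84
Discriminant = 81 - 84 = -3

-3


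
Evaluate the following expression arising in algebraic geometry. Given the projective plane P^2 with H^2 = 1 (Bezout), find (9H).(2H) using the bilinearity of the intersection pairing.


Using bilinearity of the intersection pairing on the projective plane P^2:
(aH).(bH) = ab * (H.H)
We have H^2 = 1 (Bezout).
D.E = (9H).(2H) = 9*2*1
= 18*1
= 18

18


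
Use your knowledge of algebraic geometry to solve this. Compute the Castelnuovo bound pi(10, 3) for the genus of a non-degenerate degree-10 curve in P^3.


Castelnuovo's bound: write d - 1 = m(r-1) + epsilon with 0 <= epsilon < r-1.
d - 1 = 10 - 1 = 9
r - 1 = 3 - 1 = 2
9 = 4*2 + 1, so m = 4, epsilon = 1
pi(d, r) = m(m-1)(r-1)/2 + m*epsilon
= 4*3*2/2 + 4*1
= 24/2 + 4
= 12 + 4 = 16

16


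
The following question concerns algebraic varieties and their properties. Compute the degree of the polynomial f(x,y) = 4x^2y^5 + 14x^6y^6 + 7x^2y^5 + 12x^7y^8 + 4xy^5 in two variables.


Examine each term for its total degree (sum of exponents).
  Term '4x^2y^5' has total degree 2+5 = 7.
  Term '14x^6y^6' has total degree 6+6 = 12.
  Term '7x^2y^5' has total degree 2+5 = 7.
  Term '12x^7y^8' has total degree 7+8 = 15.
  Term '4xy^5' has total degree 1+5 = 6.
The maximum total degree among all terms is 15.

15


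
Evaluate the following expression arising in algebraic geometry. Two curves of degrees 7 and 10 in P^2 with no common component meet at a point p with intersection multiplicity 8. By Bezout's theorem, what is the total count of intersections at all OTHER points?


By Bezout's theorem, the total intersection number is d1 * d2.
Total = 7 * 10 = 70
Intersection multiplicity at p = 8
Remaining intersections = 70 - 8 = 62

62


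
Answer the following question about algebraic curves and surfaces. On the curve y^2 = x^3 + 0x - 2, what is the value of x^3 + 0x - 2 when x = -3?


Compute x^3 + 0x - 2 at x = -3:
x^3 = (-3)^3 = -27
0*x = 0*(-3) = 0
Sum: -27 + 0 - 2 = -29

-29


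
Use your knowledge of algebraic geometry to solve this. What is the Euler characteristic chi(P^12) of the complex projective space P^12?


The complex projective space P^12 has one cell in each even real dimension 0, 2, ..., 24.
The cohomology groups are H^{2k}(P^12) = Z for k = 0,...,12, and 0 otherwise.
Euler characteristic = sum of Betti numbers = 1 per even-dimensional cohomology group.
chi(P^12) = 12 + 1 = 13

13


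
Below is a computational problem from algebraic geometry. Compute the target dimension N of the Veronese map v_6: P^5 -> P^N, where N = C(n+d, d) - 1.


The Veronese embedding v_d: P^n -> P^N maps each point to all
degree-d monomials in n+1 homogeneous coordinates.
N = C(n+d, d) - 1
N = C(5+6, 6) - 1
N = C(11, 6) - 1
C(11, 6) = 462
N = 462 - 1 = 461

461


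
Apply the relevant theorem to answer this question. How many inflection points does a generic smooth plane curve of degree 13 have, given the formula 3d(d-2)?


For a general smooth plane curve C of degree d, the inflection points are
the intersection of C with its Hessian curve, which has degree 3(d-2).
By Bezout, the total intersection number is d * 3(d-2) = 13 * 33 = 429.
For a general curve every flex is ordinary, so each contributes
multiplicity 1 to C·Hess(C), and the number of distinct inflection
points is 3d(d-2).
Inflection points = 3*13*(13-2) = 3*13*11 = 429

429


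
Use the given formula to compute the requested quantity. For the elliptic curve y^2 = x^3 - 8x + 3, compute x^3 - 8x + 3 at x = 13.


Compute x^3 - 8x + 3 at x = 13:
x^3 = 13^3 = 2197
(-8)*x = (-8)*13 = -104
Sum: 2197 - 104 + 3 = 2096

2096


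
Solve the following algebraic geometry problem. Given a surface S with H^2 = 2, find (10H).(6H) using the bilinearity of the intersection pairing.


Using bilinearity of the intersection pairing on a surface S:
(aH).(bH) = ab * (H.H)
We have H^2 = 2.
D.E = (10H).(6H) = 10*6*2
= 60*2
= 120

120


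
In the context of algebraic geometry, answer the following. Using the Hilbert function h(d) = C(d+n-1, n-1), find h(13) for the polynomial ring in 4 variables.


The Hilbert function for the polynomial ring in 4 variables is:
h(d) = C(d+n-1, n-1)
h(13) = C(13+4-1, 4-1) = C(16, 3)
= 16! / (3! * 13!)
= 560

560


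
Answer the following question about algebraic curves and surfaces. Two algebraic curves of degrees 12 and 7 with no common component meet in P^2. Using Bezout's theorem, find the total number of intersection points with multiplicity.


Bezout's theorem states the intersection count equals the product of degrees.
Intersection count = 12 * 7 = 84

84


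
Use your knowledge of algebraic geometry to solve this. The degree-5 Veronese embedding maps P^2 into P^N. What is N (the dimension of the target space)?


The Veronese embedding v_d: P^n -> P^N maps each point to all
degree-d monomials in n+1 homogeneous coordinates.
N = C(n+d, d) - 1
N = C(2+5, 5) - 1
N = C(7, 5) - 1
C(7, 5) = 21
N = 21 - 1 = 20

20


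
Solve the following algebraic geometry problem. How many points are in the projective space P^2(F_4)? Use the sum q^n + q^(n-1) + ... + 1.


P^2(F_4) has (q^(n+1) - 1)/(q - 1) points.
= 4^2 + 4^1 + 4^0
= 16 + 4 + 1
= 21

21


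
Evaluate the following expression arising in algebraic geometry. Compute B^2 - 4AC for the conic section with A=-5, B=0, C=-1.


The discriminant of a conic Ax^2 + Bxy + Cy^2 + ... = 0 is B^2 - 4AC.
B^2 = 0^2 = 0
4AC = 4*(-5)*(-1) = 20
Discriminant = 0 - 20 = -20

-20


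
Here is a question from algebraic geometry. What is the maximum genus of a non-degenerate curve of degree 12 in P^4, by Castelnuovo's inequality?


Castelnuovo's bound: write d - 1 = m(r-1) + epsilon with 0 <= epsilon < r-1.
d - 1 = 12 - 1 = 11
r - 1 = 4 - 1 = 3
11 = 3*3 + 2, so m = 3, epsilon = 2
pi(d, r) = m(m-1)(r-1)/2 + m*epsilon
= 3*2*3/2 + 3*2
= 18/2 + 6
= 9 + 6 = 15

15


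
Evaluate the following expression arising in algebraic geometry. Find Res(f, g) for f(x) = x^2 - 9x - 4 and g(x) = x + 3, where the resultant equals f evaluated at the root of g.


For Res(f, x - c), we evaluate f at x = c.
f(-3) = (-3)^2 - 9*(-3) - 4
= 9 + 27 - 4
= 36 - 4 = 32
Res(f, g) = 32

32


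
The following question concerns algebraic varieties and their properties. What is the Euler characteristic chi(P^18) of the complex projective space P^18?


The complex projective space P^18 has one cell in each even real dimension 0, 2, ..., 36.
The cohomology groups are H^{2k}(P^18) = Z for k = 0,...,18, and 0 otherwise.
Euler characteristic = sum of Betti numbers = 1 per even-dimensional cohomology group.
chi(P^18) = 18 + 1 = 19

19


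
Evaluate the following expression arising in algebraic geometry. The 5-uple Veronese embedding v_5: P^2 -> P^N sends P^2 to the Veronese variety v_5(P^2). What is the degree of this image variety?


The Veronese variety v_5(P^2) has degree d^r.
d^r = 5^2 = 25

25


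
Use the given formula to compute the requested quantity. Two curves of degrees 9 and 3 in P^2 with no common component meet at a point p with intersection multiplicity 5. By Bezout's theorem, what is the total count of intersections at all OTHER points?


By Bezout's theorem, the total intersection number is d1 * d2.
Total = 9 * 3 = 27
Intersection multiplicity at p = 5
Remaining intersections = 27 - 5 = 22

22


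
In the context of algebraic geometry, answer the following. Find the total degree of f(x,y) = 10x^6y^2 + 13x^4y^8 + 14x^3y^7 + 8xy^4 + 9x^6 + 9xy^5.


Examine each term for its total degree (sum of exponents).
  Term '10x^6y^2' has total degree 6+2 = 8.
  Term '13x^4y^8' has total degree 4+8 = 12.
  Term '14x^3y^7' has total degree 3+7 = 10.
  Term '8xy^4' has total degree 1+4 = 5.
  Term '9x^6' has total degree 6+0 = 6.
  Term '9xy^5' has total degree 1+5 = 6.
The maximum total degree among all terms is 12.

12


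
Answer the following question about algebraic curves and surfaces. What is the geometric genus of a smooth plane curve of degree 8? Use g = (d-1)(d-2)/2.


Using the genus formula for smooth plane curves:
g = (d-1)(d-2)/2
g = (8-1)(8-2)/2
g = 7*6/2
g = 42/2 = 21

21


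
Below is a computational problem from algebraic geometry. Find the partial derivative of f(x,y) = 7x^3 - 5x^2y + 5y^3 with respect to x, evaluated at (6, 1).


df/dx = 3*7*x^2 + 2*(-5)*x^1*y
At (6,1): 3*7*6^2 + 2*(-5)*6^1*1
= 756 - 60
= 696

696


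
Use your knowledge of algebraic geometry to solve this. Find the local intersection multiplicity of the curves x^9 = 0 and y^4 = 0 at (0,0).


The intersection multiplicity of V(x^a) and V(y^b) at the origin is:
I(O; V(x^9), V(y^4)) = dim_k(k[x,y]/(x^9, y^4))
A basis for k[x,y]/(x^9, y^4) is the set of monomials x^i * y^j
where 0 <= i < 9 and 0 <= j < 4.
The number of such monomials is 9 * 4 = 36

36


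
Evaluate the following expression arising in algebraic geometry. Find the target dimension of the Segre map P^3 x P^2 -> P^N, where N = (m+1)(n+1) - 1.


The Segre embedding maps P^m x P^n into P^N via
all products of coordinates from each factor.
N = (m+1)(n+1) - 1
N = (3+1)(2+1) - 1
N = 4*3 - 1
N = 12 - 1 = 11

11


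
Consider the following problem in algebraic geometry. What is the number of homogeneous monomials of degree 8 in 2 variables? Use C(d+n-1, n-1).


The number of degree-8 monomials in 2 variables is C(d+n-1, n-1).
= C(8+2-1, 2-1) = C(9, 1)
= 9

9


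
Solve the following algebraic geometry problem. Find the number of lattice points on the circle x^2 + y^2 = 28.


Systematically check integer values of x where x^2 <= 28.
For each valid x, check if 28 - x^2 is a perfect square.
Total integer solutions found: 0

0


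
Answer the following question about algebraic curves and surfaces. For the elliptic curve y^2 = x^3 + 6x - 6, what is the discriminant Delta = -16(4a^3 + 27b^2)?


Compute each component:
4a^3 = 4*6^3 = 4*216 = 864
27b^2 = 27*(-6)^2 = 27*36 = 972
4a^3 + 27b^2 = 864 + 972 = 1836
Delta = -16*1836 = -29376

-29376


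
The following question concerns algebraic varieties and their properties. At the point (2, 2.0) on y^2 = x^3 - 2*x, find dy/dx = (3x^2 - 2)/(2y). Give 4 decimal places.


Using implicit differentiation of y^2 = x^3 - 2*x:
2y * dy/dx = 3x^2 - 2
dy/dx = (3x^2 - 2)/(2y)
Numerator: 3*2^2 - 2 = 10
Denominator: 2*2.0 = 4.0
dy/dx = 10/4.0 = 2.5000

2.5000


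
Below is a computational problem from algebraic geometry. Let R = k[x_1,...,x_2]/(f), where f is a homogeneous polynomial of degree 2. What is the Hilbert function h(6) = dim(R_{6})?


For R = k[x_1,...,x_n]/(f) with f homogeneous of degree e:
The Hilbert series is (1 - t^e)/(1 - t)^n.
So h(d) = C(d+n-1, n-1) - C(d-e+n-1, n-1) for d >= e.
With n=2, e=2, d=6:
C(6+2-1, 2-1) = C(7, 1) = 7
C(6-2+2-1, 2-1) = C(5, 1) = 5
h(6) = 7 - 5 = 2

2


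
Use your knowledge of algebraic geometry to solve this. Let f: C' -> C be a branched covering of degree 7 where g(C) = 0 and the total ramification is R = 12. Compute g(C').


Riemann-Hurwitz formula: 2g' - 2 = d(2g - 2) + R
Given: d = 7, g = 0, R = 12
2g' - 2 = 7*(2*0 - 2) + 12
2g' - 2 = 7*(-2) + 12
2g' - 2 = -14 + 12 = -2
2g' = 0
g' = 0

0


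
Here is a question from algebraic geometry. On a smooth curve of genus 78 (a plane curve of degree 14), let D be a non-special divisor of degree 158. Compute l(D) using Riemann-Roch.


First, compute the genus of a smooth plane curve of degree 14:
g = (d-1)(d-2)/2 = (14-1)(14-2)/2 = 78
For a non-special divisor D (i.e., h^1(D) = 0), Riemann-Roch gives:
l(D) = deg(D) - g + 1
Since deg(D) = 158 >= 2g - 1 = 155, D is non-special.
l(D) = 158 - 78 + 1 = 81

81


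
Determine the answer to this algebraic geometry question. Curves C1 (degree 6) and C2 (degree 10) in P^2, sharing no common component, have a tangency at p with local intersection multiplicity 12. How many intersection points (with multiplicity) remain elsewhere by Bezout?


By Bezout's theorem, the total intersection number is d1 * d2.
Total = 6 * 10 = 60
Intersection multiplicity at p = 12
Remaining intersections = 60 - 12 = 48

48
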